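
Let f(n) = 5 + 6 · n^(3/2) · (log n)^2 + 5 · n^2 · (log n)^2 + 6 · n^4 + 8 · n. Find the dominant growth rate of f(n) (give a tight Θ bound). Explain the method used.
f(n) ∈ Θ(n^4)

Compare the terms by growth order. For large n, n^a · (log n)^b dominates n^a' · (log n)^b' iff a > a', or (a = a' and b > b'). Ranking the 5 terms shows the dominant one is 6 · n^4. Hence f(n) ∈ Θ(n^4).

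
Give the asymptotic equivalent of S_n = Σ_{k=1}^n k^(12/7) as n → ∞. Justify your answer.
S_n ~ (7/19) · n^(19/7)

Integral comparison: Σ_{k=1}^n k^(12/7) = ∫_0^n x^(12/7) dx + O(n^(12/7)). The integral is n^(1 + 12/7) / (1 + 12/7) = n^((12+7)/7) / ((12+7)/7) = (7/19) · n^(19/7).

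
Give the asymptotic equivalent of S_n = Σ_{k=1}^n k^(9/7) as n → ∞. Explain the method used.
S_n ~ (7/16) · n^(16/7)

Integral comparison: Σ_{k=1}^n k^(9/7) = ∫_0^n x^(9/7) dx + O(n^(9/7)). The integral is n^(1 + 9/7) / (1 + 9/7) = n^((9+7)/7) / ((9+7)/7) = (7/16) · n^(16/7).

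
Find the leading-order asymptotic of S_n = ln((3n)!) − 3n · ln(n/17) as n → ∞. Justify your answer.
S_n ~ 3n · (ln 51 − 1) + O(ln n)

Stirling: ln((3n)!) = 3n ln(3n) − 3n + O(ln n).
  S_n = 3n ln(3n) − 3n − 3n ln(n/17) + O(ln n)
      = 3n ln(3n) − 3n ln n + 3n ln 17 − 3n + O(ln n)
      = 3n ln 3 + 3n ln 17 − 3n + O(ln n)
      = 3n (ln 51 − 1) + O(ln n).
Numerically ln(51) − 1 ≈ 2.9318.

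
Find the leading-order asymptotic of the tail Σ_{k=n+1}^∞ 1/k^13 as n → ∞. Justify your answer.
Σ_{k>n} 1/k^13 ~ 1/(12 · n^12)

Compare to the integral: ∫_{n}^∞ x^(−13) dx = [−x^(−12)/12]_{n}^∞ = 1/((13−1)·n^12). Euler-Maclaurin then gives
  Σ_{k>n} 1/k^13 = ∫_{n}^∞ dx/x^13 − 1/(2·n^13) + O(1/n^14).
(Equivalently this is ζ(13) − Σ_{k≤n} 1/k^13.)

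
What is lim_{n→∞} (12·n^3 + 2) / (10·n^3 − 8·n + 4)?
lim = 12/10 = 6/5

For large n the leading n^3 terms dominate both numerator and denominator. Dividing top and bottom by n^3, every other term tends to 0, leaving 12/10 = 6/5.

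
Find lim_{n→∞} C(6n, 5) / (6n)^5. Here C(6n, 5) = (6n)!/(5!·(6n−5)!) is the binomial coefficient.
lim = 1/5! = 1/120

With N = 6n → ∞: C(N, 5) / N^5 = [N(N−1)…(N−4)] / (5! · N^5) = (1/5!) · 1 · (1 − 1/(6n)) · (1 − 2/(6n)) · (1 − 3/(6n)) · (1 − 4/(6n)). Each factor → 1 as N → ∞, so the limit is 1/5! = 1/120.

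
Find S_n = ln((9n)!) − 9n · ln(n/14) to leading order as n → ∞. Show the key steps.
S_n ~ 9n · (ln 126 − 1) + O(ln n)

Stirling: ln((9n)!) = 9n ln(9n) − 9n + O(ln n).
  S_n = 9n ln(9n) − 9n − 9n ln(n/14) + O(ln n)
      = 9n ln(9n) − 9n ln n + 9n ln 14 − 9n + O(ln n)
      = 9n ln 9 + 9n ln 14 − 9n + O(ln n)
      = 9n (ln 126 − 1) + O(ln n).
Numerically ln(126) − 1 ≈ 3.8363.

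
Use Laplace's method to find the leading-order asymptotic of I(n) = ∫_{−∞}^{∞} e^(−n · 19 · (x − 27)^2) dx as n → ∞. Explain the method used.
I(n) = sqrt(π/(19n))

Here φ(x) = 19 · (x − 27)^2 has its unique minimum at x* = 27 with φ(x*) = 0 and φ''(x*) = 38. Laplace's method gives
  I(n) ~ e^(−n φ(x*)) · sqrt(2π / (n · φ''(x*))) = sqrt(2π / (38n)) = sqrt(π/(19n)).
This is exact: substituting u = (x − 27)·sqrt(19n) gives I(n) = (1/sqrt(19n)) ∫_{−∞}^{∞} e^(−u^2) du = sqrt(π/(19n)).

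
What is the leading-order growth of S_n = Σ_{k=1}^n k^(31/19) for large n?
S_n ~ (19/50) · n^(50/19)

Integral comparison: Σ_{k=1}^n k^(31/19) = ∫_0^n x^(31/19) dx + O(n^(31/19)). The integral is n^(1 + 31/19) / (1 + 31/19) = n^((31+19)/19) / ((31+19)/19) = (19/50) · n^(50/19).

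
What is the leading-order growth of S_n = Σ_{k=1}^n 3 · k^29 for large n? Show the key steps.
S_n ~ n^30 / 10

By integral comparison (Euler-Maclaurin), Σ_{k=1}^n 3 · k^29 = 3 · ∫_0^n x^29 dx + O(n^29) = 3 · n^30/30 = n^30 / 10 + O(n^29). (Equivalently, Faulhaber's formula gives the same leading term.)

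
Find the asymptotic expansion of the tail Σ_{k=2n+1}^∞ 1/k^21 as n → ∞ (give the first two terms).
Σ_{k>2n} 1/k^21 = 1/(20 · (2n)^20) − 1/(2 · (2n)^21) + O(1/(2n)^22)

Compare to the integral: ∫_{2n}^∞ x^(−21) dx = [−x^(−20)/20]_{2n}^∞ = 1/((21−1)·(2n)^20). The Euler-Maclaurin correction adds −f(2n)/2 = −1/(2·(2n)^21). Euler-Maclaurin then gives
  Σ_{k>2n} 1/k^21 = ∫_{2n}^∞ dx/x^21 − 1/(2·(2n)^21) + O(1/(2n)^22).
(Equivalently this is ζ(21) − Σ_{k≤2n} 1/k^21.)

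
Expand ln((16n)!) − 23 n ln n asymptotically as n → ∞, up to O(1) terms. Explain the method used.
ln((16n)!) − 23 n ln n = −7 n ln n + 16(ln 16 − 1) n + (1/2) ln(2π·16n) + O(1/n)

Stirling: ln((16n)!) = 16n ln(16n) − 16n + (1/2) ln(2π·16n) + O(1/n).
Expand 16n ln(16n) = 16n (ln n + ln 16) = 16n ln n + 16n ln 16.
Subtract 23n ln n: leading term is (16 − 23) n ln n = −7 n ln n. The next term is 16n ln 16 − 16n = 16(ln 16 − 1) n. Then the (1/2) ln(2π·16n) correction.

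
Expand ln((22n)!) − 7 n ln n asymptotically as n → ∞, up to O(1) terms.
ln((22n)!) − 7 n ln n = 15 n ln n + 22(ln 22 − 1) n + (1/2) ln(2π·22n) + O(1/n)

Stirling: ln((22n)!) = 22n ln(22n) − 22n + (1/2) ln(2π·22n) + O(1/n).
Expand 22n ln(22n) = 22n (ln n + ln 22) = 22n ln n + 22n ln 22.
Subtract 7n ln n: leading term is (22 − 7) n ln n = 15 n ln n. The next term is 22n ln 22 − 22n = 22(ln 22 − 1) n. Then the (1/2) ln(2π·22n) correction.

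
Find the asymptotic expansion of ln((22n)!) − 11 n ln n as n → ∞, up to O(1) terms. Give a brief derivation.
ln((22n)!) − 11 n ln n = 11 n ln n + 22(ln 22 − 1) n + (1/2) ln(2π·22n) + O(1/n)

Stirling: ln((22n)!) = 22n ln(22n) − 22n + (1/2) ln(2π·22n) + O(1/n).
Expand 22n ln(22n) = 22n (ln n + ln 22) = 22n ln n + 22n ln 22.
Subtract 11n ln n: leading term is (22 − 11) n ln n = 11 n ln n. The next term is 22n ln 22 − 22n = 22(ln 22 − 1) n. Then the (1/2) ln(2π·22n) correction.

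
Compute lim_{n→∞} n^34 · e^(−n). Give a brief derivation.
lim = 0

Exponentials with base > 1 dominate every fixed polynomial: for any fixed c, n^c / e^n → 0 as n → ∞ (e.g. by the ratio test, or since e^n grows faster than any power of n). Hence n^34 · e^(−n) = n^34 / e^n → 0.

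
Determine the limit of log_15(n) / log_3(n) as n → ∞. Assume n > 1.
lim = ln(3) / ln(15) = log_15(3)

Change of base: log_15(n) = ln n / ln 15 and log_3(n) = ln n / ln 3. The ratio is (ln n / ln 15) · (ln 3 / ln n) = ln 3 / ln 15, a constant independent of n. So the limit is ln 3 / ln 15 = log_15(3).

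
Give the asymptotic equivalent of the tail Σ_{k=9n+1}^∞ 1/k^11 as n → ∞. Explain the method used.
Σ_{k>9n} 1/k^11 ~ 1/(10 · (9n)^10)

Compare to the integral: ∫_{9n}^∞ x^(−11) dx = [−x^(−10)/10]_{9n}^∞ = 1/((11−1)·(9n)^10). Euler-Maclaurin then gives
  Σ_{k>9n} 1/k^11 = ∫_{9n}^∞ dx/x^11 − 1/(2·(9n)^11) + O(1/(9n)^12).
(Equivalently this is ζ(11) − Σ_{k≤9n} 1/k^11.)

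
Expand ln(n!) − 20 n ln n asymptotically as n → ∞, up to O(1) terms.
ln(n!) − 20 n ln n = −19 n ln n − n + (1/2) ln(2π n) + O(1/n)

Stirling: ln((n)!) = n ln(n) − n + (1/2) ln(2π·n) + O(1/n).
Here n ln(n) = n ln n.
Subtract 20n ln n: leading term is (1 − 20) n ln n = −19 n ln n. The next term is −n. Then the (1/2) ln(2π·n) correction.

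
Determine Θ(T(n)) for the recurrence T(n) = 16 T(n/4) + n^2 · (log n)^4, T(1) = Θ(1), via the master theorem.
T(n) = Θ(n^2 · (log n)^5)

Here log_4 16 = 2 and f(n) = n^2 · (log n)^4 = Θ(n^(log_4 16) · (log n)^4). This is the extended Case 2 of the master theorem (f matches the critical exponent up to log factors), giving T(n) = Θ(n^(log_4 16) · (log n)^(4+1)) = Θ(n^2 · (log n)^5).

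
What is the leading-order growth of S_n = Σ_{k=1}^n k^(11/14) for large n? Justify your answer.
S_n ~ (14/25) · n^(25/14)

Integral comparison: Σ_{k=1}^n k^(11/14) = ∫_0^n x^(11/14) dx + O(n^(11/14)). The integral is n^(1 + 11/14) / (1 + 11/14) = n^((11+14)/14) / ((11+14)/14) = (14/25) · n^(25/14).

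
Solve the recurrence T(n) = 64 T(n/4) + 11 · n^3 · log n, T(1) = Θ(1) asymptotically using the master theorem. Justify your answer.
T(n) = Θ(n^3 · (log n)^2)

Here log_4 64 = 3 and f(n) = 11 · n^3 · log n = Θ(n^(log_4 64) · (log n)^1). This is the extended Case 2 of the master theorem (f matches the critical exponent up to log factors), giving T(n) = Θ(n^(log_4 64) · (log n)^(1+1)) = Θ(n^3 · (log n)^2).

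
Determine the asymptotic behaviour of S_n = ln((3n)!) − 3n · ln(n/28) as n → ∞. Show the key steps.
S_n ~ 3n · (ln 84 − 1) + O(ln n)

Stirling: ln((3n)!) = 3n ln(3n) − 3n + O(ln n).
  S_n = 3n ln(3n) − 3n − 3n ln(n/28) + O(ln n)
      = 3n ln(3n) − 3n ln n + 3n ln 28 − 3n + O(ln n)
      = 3n ln 3 + 3n ln 28 − 3n + O(ln n)
      = 3n (ln 84 − 1) + O(ln n).
Numerically ln(84) − 1 ≈ 3.4308.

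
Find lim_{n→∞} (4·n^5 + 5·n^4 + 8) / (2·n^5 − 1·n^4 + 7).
lim = 4/2 = 2

For large n the leading n^5 terms dominate both numerator and denominator. Dividing top and bottom by n^5, every other term tends to 0, leaving 4/2 = 2.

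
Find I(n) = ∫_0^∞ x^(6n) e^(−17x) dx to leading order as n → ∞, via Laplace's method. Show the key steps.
I(n) ~ (sqrt(2π·6n) / 17) · (6n/(17e))^(6n)

Write the integrand as exp(6n ln x − 17x) and set f(x) = 6n ln x − 17x. Then f'(x) = 6n/x − 17 = 0 at x* = 6n/17, and f''(x*) = −6n/x*^2 = −17^2/(6n). Laplace's method (interior maximum) gives
  I(n) ~ e^(f(x*)) · sqrt(2π / |f''(x*)|)
        = exp(6n ln(6n/17) − 6n) · sqrt(2π · 6n / 17^2)
        = (6n/17)^(6n) e^(−6n) · sqrt(2π·6n) / 17
        = (sqrt(2π·6n) / 17) · (6n/(17e))^(6n).
This matches Γ(6n+1)/17^(6n+1) with Stirling applied to Γ.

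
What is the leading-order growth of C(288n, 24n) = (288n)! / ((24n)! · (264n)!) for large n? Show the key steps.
C(288n, 24n) ~ (8916100448256/285311670611)^(24n) · sqrt(6/(11π·24n))

Write N = 24n. Apply Stirling to each factorial:
  (12N)! ~ sqrt(2π·12N) · (12N/e)^(12N),
  N! ~ sqrt(2π N) · (N/e)^N,
  (11N)! ~ sqrt(2π·11N) · (11N/e)^(11N).
The exponential factors combine to (12N)^(12N) / (N^N · (11N)^(11N)) = 12^(12N)/11^(11N) = (12^12/11^11)^N = (8916100448256/285311670611)^N.
The square-root prefactors combine to sqrt(2π·12N) / (sqrt(2π N)·sqrt(2π·11N)) = sqrt(12 / (2π·11·N)) = sqrt(6/(11π·24n)).
Substituting N = 24n: C(288n, 24n) ~ (8916100448256/285311670611)^(24n) · sqrt(6/(11π·24n)).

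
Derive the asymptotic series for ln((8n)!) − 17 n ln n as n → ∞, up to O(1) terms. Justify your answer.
ln((8n)!) − 17 n ln n = −9 n ln n + 8(ln 8 − 1) n + (1/2) ln(2π·8n) + O(1/n)

Stirling: ln((8n)!) = 8n ln(8n) − 8n + (1/2) ln(2π·8n) + O(1/n).
Expand 8n ln(8n) = 8n (ln n + ln 8) = 8n ln n + 8n ln 8.
Subtract 17n ln n: leading term is (8 − 17) n ln n = −9 n ln n. The next term is 8n ln 8 − 8n = 8(ln 8 − 1) n. Then the (1/2) ln(2π·8n) correction.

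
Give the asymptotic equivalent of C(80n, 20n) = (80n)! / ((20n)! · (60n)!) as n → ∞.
C(80n, 20n) ~ (256/27)^(20n) · sqrt(2/(3π·20n))

Write N = 20n. Apply Stirling to each factorial:
  (4N)! ~ sqrt(2π·4N) · (4N/e)^(4N),
  N! ~ sqrt(2π N) · (N/e)^N,
  (3N)! ~ sqrt(2π·3N) · (3N/e)^(3N).
The exponential factors combine to (4N)^(4N) / (N^N · (3N)^(3N)) = 4^(4N)/3^(3N) = (4^4/3^3)^N = (256/27)^N.
The square-root prefactors combine to sqrt(2π·4N) / (sqrt(2π N)·sqrt(2π·3N)) = sqrt(4 / (2π·3·N)) = sqrt(2/(3π·20n)).
Substituting N = 20n: C(80n, 20n) ~ (256/27)^(20n) · sqrt(2/(3π·20n)).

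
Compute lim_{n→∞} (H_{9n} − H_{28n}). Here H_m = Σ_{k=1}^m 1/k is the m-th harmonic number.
lim = ln(9/28)

Euler-Maclaurin gives H_m = ln m + γ + 1/(2m) + O(1/m^2). The γ and O(1/m) terms cancel in the difference:
  H_{9n} − H_{28n} = ln(9n) − ln(28n) + O(1/n) = ln(9/28) + O(1/n).
Hence the limit is ln(9/28).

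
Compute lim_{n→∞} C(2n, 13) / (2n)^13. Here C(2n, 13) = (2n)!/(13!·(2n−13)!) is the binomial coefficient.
lim = 1/13! = 1/6227020800

With N = 2n → ∞: C(N, 13) / N^13 = [N(N−1)…(N−12)] / (13! · N^13) = (1/13!) · 1 · (1 − 1/(2n)) · … · (1 − 12/(2n)). Each factor → 1 as N → ∞, so the limit is 1/13! = 1/6227020800.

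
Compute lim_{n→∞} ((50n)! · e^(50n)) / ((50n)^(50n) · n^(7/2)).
lim = 0

Stirling: (50n)! ~ sqrt(2π·50n) · (50n/e)^(50n). Hence
  (50n)! · e^(50n) / (50n)^(50n) ~ sqrt(2π·50n).
Dividing by n^(7/2): sqrt(2π·50n) / n^(7/2) = sqrt(2π·50) · n^((1−7)/2), so the expression behaves like sqrt(2π·50) · n^((1−7)/2) → 0.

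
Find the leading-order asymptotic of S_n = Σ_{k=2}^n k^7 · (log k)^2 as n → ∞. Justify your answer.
S_n ~ n^8 · (log n)^2 / 8

By integral comparison, S_n = ∫_1^n x^7 · (log x)^2 dx + O(n^7 · (log n)^2). For the integral, the leading term of ∫_1^n x^7 (log x)^2 dx is n^8/8 · (log n)^2 (by repeated integration by parts; each step lowers the log-exponent and produces a relatively O(1/log n) correction). Hence S_n ~ n^8 · (log n)^2 / 8.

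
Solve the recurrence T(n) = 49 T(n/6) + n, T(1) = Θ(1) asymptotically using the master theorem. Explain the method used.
T(n) = Θ(n^(log_6 49))

Master theorem: compare f(n) = n to n^(log_6 49) where log_6 49 ≈ 2.172. Since 1 < log_6 49, we have f(n) = O(n^(log_6 49 − ε)) for some ε > 0 — Case 1. Hence T(n) = Θ(n^(log_6 49)).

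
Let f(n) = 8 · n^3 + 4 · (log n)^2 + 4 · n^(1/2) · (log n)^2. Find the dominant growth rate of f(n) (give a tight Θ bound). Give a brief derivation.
f(n) ∈ Θ(n^3)

Compare the terms by growth order. For large n, n^a · (log n)^b dominates n^a' · (log n)^b' iff a > a', or (a = a' and b > b'). Ranking the 3 terms shows the dominant one is 8 · n^3. Hence f(n) ∈ Θ(n^3).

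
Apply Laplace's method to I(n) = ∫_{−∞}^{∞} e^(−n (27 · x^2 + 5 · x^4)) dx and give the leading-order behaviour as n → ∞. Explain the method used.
I(n) ~ sqrt(π/(27n))

φ(x) = 27 · x^2 + 5 · x^4 has its unique global minimum at x* = 0 (since φ'(x) = 54x + 20x^3 = 0 only at x = 0 for real x with both coefficients positive, and φ → ∞ as |x| → ∞). At x* = 0, φ(0) = 0 and φ''(0) = 54. Laplace's method then gives
  I(n) ~ sqrt(2π / (n · φ''(0))) · e^(−n φ(0)) = sqrt(2π / (54n)) = sqrt(π/(27n)).
The 5 · x^4 term contributes only at subleading order (an O(1/n) relative correction).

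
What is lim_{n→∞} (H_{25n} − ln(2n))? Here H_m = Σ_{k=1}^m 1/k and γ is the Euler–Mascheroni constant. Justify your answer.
lim = ln(25/2) + γ

By Euler-Maclaurin, H_m = ln m + γ + O(1/m). So
  H_{25n} − ln(2n) = ln(25n) + γ − ln(2n) + O(1/n)
                       = ln(25/2) + γ + O(1/n).
Hence the limit is ln(25/2) + γ.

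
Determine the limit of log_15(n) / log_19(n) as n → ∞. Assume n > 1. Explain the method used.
lim = ln(19) / ln(15) = log_15(19)

Change of base: log_15(n) = ln n / ln 15 and log_19(n) = ln n / ln 19. The ratio is (ln n / ln 15) · (ln 19 / ln n) = ln 19 / ln 15, a constant independent of n. So the limit is ln 19 / ln 15 = log_15(19).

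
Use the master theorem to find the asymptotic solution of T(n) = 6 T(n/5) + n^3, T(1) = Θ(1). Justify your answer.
T(n) = Θ(n^3)

log_5 6 ≈ 1.113. f(n) = n^3 dominates n^(log_5 6) since 3 > 1.113, and the regularity condition a·f(n/b) = 6·(n/5)^3 = (6/125)·n^3 ≤ c·f(n) holds with c = 6/125 ≈ 0.048 < 1. So this is Case 3: T(n) = Θ(f(n)) = Θ(n^3).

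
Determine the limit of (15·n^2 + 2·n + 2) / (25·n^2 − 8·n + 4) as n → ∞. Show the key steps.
lim = 15/25 = 3/5

For large n the leading n^2 terms dominate both numerator and denominator. Dividing top and bottom by n^2, every other term tends to 0, leaving 15/25 = 3/5.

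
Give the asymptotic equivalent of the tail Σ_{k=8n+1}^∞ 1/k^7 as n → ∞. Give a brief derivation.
Σ_{k>8n} 1/k^7 ~ 1/(6 · (8n)^6)

Compare to the integral: ∫_{8n}^∞ x^(−7) dx = [−x^(−6)/6]_{8n}^∞ = 1/((7−1)·(8n)^6). Euler-Maclaurin then gives
  Σ_{k>8n} 1/k^7 = ∫_{8n}^∞ dx/x^7 − 1/(2·(8n)^7) + O(1/(8n)^8).
(Equivalently this is ζ(7) − Σ_{k≤8n} 1/k^7.)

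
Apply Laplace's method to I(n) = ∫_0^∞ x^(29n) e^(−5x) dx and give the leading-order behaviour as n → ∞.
I(n) ~ (sqrt(2π·29n) / 5) · (29n/(5e))^(29n)

Write the integrand as exp(29n ln x − 5x) and set f(x) = 29n ln x − 5x. Then f'(x) = 29n/x − 5 = 0 at x* = 29n/5, and f''(x*) = −29n/x*^2 = −5^2/(29n). Laplace's method (interior maximum) gives
  I(n) ~ e^(f(x*)) · sqrt(2π / |f''(x*)|)
        = exp(29n ln(29n/5) − 29n) · sqrt(2π · 29n / 5^2)
        = (29n/5)^(29n) e^(−29n) · sqrt(2π·29n) / 5
        = (sqrt(2π·29n) / 5) · (29n/(5e))^(29n).
This matches Γ(29n+1)/5^(29n+1) with Stirling applied to Γ.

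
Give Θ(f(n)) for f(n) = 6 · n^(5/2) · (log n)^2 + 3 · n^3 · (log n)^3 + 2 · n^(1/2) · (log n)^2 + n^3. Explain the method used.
f(n) ∈ Θ(n^3 · (log n)^3)

Compare the terms by growth order. For large n, n^a · (log n)^b dominates n^a' · (log n)^b' iff a > a', or (a = a' and b > b'). Ranking the 4 terms shows the dominant one is 3 · n^3 · (log n)^3. Hence f(n) ∈ Θ(n^3 · (log n)^3).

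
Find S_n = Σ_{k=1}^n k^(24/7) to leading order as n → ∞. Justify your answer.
S_n ~ (7/31) · n^(31/7)

Integral comparison: Σ_{k=1}^n k^(24/7) = ∫_0^n x^(24/7) dx + O(n^(24/7)). The integral is n^(1 + 24/7) / (1 + 24/7) = n^((24+7)/7) / ((24+7)/7) = (7/31) · n^(31/7).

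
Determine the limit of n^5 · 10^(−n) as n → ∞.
lim = 0

Exponentials with base > 1 dominate every fixed polynomial: for any fixed c, n^c / 10^n → 0 as n → ∞ (e.g. by the ratio test, or by writing 10^n = e^(n ln 10) and noting e^(n ln 10) / n^c → ∞). Hence n^5 · 10^(−n) = n^5 / 10^n → 0.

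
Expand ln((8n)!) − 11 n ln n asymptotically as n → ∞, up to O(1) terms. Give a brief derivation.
ln((8n)!) − 11 n ln n = −3 n ln n + 8(ln 8 − 1) n + (1/2) ln(2π·8n) + O(1/n)

Stirling: ln((8n)!) = 8n ln(8n) − 8n + (1/2) ln(2π·8n) + O(1/n).
Expand 8n ln(8n) = 8n (ln n + ln 8) = 8n ln n + 8n ln 8.
Subtract 11n ln n: leading term is (8 − 11) n ln n = −3 n ln n. The next term is 8n ln 8 − 8n = 8(ln 8 − 1) n. Then the (1/2) ln(2π·8n) correction.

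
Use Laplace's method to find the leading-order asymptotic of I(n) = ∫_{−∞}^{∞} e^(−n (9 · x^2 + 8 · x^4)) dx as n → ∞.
I(n) ~ sqrt(π/(9n))

φ(x) = 9 · x^2 + 8 · x^4 has its unique global minimum at x* = 0 (since φ'(x) = 18x + 32x^3 = 0 only at x = 0 for real x with both coefficients positive, and φ → ∞ as |x| → ∞). At x* = 0, φ(0) = 0 and φ''(0) = 18. Laplace's method then gives
  I(n) ~ sqrt(2π / (n · φ''(0))) · e^(−n φ(0)) = sqrt(2π / (18n)) = sqrt(π/(9n)).
The 8 · x^4 term contributes only at subleading order (an O(1/n) relative correction).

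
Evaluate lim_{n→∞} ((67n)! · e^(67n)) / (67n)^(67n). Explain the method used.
lim = ∞

Stirling: (67n)! ~ sqrt(2π·67n) · (67n/e)^(67n). Hence
  (67n)! · e^(67n) / (67n)^(67n) ~ sqrt(2π·67n) = sqrt(2π·67) · sqrt(n) → ∞.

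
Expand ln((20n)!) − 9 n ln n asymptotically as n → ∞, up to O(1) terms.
ln((20n)!) − 9 n ln n = 11 n ln n + 20(ln 20 − 1) n + (1/2) ln(2π·20n) + O(1/n)

Stirling: ln((20n)!) = 20n ln(20n) − 20n + (1/2) ln(2π·20n) + O(1/n).
Expand 20n ln(20n) = 20n (ln n + ln 20) = 20n ln n + 20n ln 20.
Subtract 9n ln n: leading term is (20 − 9) n ln n = 11 n ln n. The next term is 20n ln 20 − 20n = 20(ln 20 − 1) n. Then the (1/2) ln(2π·20n) correction.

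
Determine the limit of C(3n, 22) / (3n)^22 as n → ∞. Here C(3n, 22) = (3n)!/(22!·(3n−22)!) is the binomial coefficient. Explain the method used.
lim = 1/22! = 1/1124000727777607680000

With N = 3n → ∞: C(N, 22) / N^22 = [N(N−1)…(N−21)] / (22! · N^22) = (1/22!) · 1 · (1 − 1/(3n)) · … · (1 − 21/(3n)). Each factor → 1 as N → ∞, so the limit is 1/22! = 1/1124000727777607680000.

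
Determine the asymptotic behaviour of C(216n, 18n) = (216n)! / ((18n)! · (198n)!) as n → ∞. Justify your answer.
C(216n, 18n) ~ (8916100448256/285311670611)^(18n) · sqrt(6/(11π·18n))

Write N = 18n. Apply Stirling to each factorial:
  (12N)! ~ sqrt(2π·12N) · (12N/e)^(12N),
  N! ~ sqrt(2π N) · (N/e)^N,
  (11N)! ~ sqrt(2π·11N) · (11N/e)^(11N).
The exponential factors combine to (12N)^(12N) / (N^N · (11N)^(11N)) = 12^(12N)/11^(11N) = (12^12/11^11)^N = (8916100448256/285311670611)^N.
The square-root prefactors combine to sqrt(2π·12N) / (sqrt(2π N)·sqrt(2π·11N)) = sqrt(12 / (2π·11·N)) = sqrt(6/(11π·18n)).
Substituting N = 18n: C(216n, 18n) ~ (8916100448256/285311670611)^(18n) · sqrt(6/(11π·18n)).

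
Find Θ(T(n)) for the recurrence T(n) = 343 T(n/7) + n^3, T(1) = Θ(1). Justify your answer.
T(n) = Θ(n^3 log n)

log_7 343 = 3, and f(n) = n^3 = Θ(n^(log_7 343)). This is Case 2 of the master theorem: T(n) = Θ(f(n) · log n) = Θ(n^3 log n).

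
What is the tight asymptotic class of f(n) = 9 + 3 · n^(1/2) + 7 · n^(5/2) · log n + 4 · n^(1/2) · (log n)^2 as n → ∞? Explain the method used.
f(n) ∈ Θ(n^(5/2) · log n)

Compare the terms by growth order. For large n, n^a · (log n)^b dominates n^a' · (log n)^b' iff a > a', or (a = a' and b > b'). Ranking the 4 terms shows the dominant one is 7 · n^(5/2) · log n. Hence f(n) ∈ Θ(n^(5/2) · log n).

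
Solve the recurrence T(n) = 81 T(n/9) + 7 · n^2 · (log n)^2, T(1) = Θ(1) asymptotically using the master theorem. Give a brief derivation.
T(n) = Θ(n^2 · (log n)^3)

Here log_9 81 = 2 and f(n) = 7 · n^2 · (log n)^2 = Θ(n^(log_9 81) · (log n)^2). This is the extended Case 2 of the master theorem (f matches the critical exponent up to log factors), giving T(n) = Θ(n^(log_9 81) · (log n)^(2+1)) = Θ(n^2 · (log n)^3).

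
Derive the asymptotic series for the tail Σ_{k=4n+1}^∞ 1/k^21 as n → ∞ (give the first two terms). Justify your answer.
Σ_{k>4n} 1/k^21 = 1/(20 · (4n)^20) − 1/(2 · (4n)^21) + O(1/(4n)^22)

Compare to the integral: ∫_{4n}^∞ x^(−21) dx = [−x^(−20)/20]_{4n}^∞ = 1/((21−1)·(4n)^20). The Euler-Maclaurin correction adds −f(4n)/2 = −1/(2·(4n)^21). Euler-Maclaurin then gives
  Σ_{k>4n} 1/k^21 = ∫_{4n}^∞ dx/x^21 − 1/(2·(4n)^21) + O(1/(4n)^22).
(Equivalently this is ζ(21) − Σ_{k≤4n} 1/k^21.)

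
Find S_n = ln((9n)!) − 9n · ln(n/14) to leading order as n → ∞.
S_n ~ 9n · (ln 126 − 1) + O(ln n)

Stirling: ln((9n)!) = 9n ln(9n) − 9n + O(ln n).
  S_n = 9n ln(9n) − 9n − 9n ln(n/14) + O(ln n)
      = 9n ln(9n) − 9n ln n + 9n ln 14 − 9n + O(ln n)
      = 9n ln 9 + 9n ln 14 − 9n + O(ln n)
      = 9n (ln 126 − 1) + O(ln n).
Numerically ln(126) − 1 ≈ 3.8363.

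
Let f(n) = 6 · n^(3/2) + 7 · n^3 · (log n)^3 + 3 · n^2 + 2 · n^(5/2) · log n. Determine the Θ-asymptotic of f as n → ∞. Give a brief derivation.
f(n) ∈ Θ(n^3 · (log n)^3)

Compare the terms by growth order. For large n, n^a · (log n)^b dominates n^a' · (log n)^b' iff a > a', or (a = a' and b > b'). Ranking the 4 terms shows the dominant one is 7 · n^3 · (log n)^3. Hence f(n) ∈ Θ(n^3 · (log n)^3).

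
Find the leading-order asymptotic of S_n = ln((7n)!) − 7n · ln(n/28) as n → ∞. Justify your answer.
S_n ~ 7n · (ln 196 − 1) + O(ln n)

Stirling: ln((7n)!) = 7n ln(7n) − 7n + O(ln n).
  S_n = 7n ln(7n) − 7n − 7n ln(n/28) + O(ln n)
      = 7n ln(7n) − 7n ln n + 7n ln 28 − 7n + O(ln n)
      = 7n ln 7 + 7n ln 28 − 7n + O(ln n)
      = 7n (ln 196 − 1) + O(ln n).
Numerically ln(196) − 1 ≈ 4.2781.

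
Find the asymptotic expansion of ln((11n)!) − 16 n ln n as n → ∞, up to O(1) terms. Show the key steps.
ln((11n)!) − 16 n ln n = −5 n ln n + 11(ln 11 − 1) n + (1/2) ln(2π·11n) + O(1/n)

Stirling: ln((11n)!) = 11n ln(11n) − 11n + (1/2) ln(2π·11n) + O(1/n).
Expand 11n ln(11n) = 11n (ln n + ln 11) = 11n ln n + 11n ln 11.
Subtract 16n ln n: leading term is (11 − 16) n ln n = −5 n ln n. The next term is 11n ln 11 − 11n = 11(ln 11 − 1) n. Then the (1/2) ln(2π·11n) correction.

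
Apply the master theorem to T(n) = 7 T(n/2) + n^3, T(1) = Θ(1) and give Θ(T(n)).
T(n) = Θ(n^3)

log_2 7 ≈ 2.807. f(n) = n^3 dominates n^(log_2 7) since 3 > 2.807, and the regularity condition a·f(n/b) = 7·(n/2)^3 = (7/8)·n^3 ≤ c·f(n) holds with c = 7/8 ≈ 0.875 < 1. So this is Case 3: T(n) = Θ(f(n)) = Θ(n^3).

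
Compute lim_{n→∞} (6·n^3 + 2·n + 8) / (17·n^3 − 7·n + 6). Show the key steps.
lim = 6/17

For large n the leading n^3 terms dominate both numerator and denominator. Dividing top and bottom by n^3, every other term tends to 0, leaving 6/17.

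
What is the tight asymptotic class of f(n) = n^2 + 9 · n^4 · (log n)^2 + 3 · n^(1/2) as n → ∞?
f(n) ∈ Θ(n^4 · (log n)^2)

Compare the terms by growth order. For large n, n^a · (log n)^b dominates n^a' · (log n)^b' iff a > a', or (a = a' and b > b'). Ranking the 3 terms shows the dominant one is 9 · n^4 · (log n)^2. Hence f(n) ∈ Θ(n^4 · (log n)^2).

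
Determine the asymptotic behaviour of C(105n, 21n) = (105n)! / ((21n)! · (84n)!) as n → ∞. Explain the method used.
C(105n, 21n) ~ (3125/256)^(21n) · sqrt(5/(8π·21n))

Write N = 21n. Apply Stirling to each factorial:
  (5N)! ~ sqrt(2π·5N) · (5N/e)^(5N),
  N! ~ sqrt(2π N) · (N/e)^N,
  (4N)! ~ sqrt(2π·4N) · (4N/e)^(4N).
The exponential factors combine to (5N)^(5N) / (N^N · (4N)^(4N)) = 5^(5N)/4^(4N) = (5^5/4^4)^N = (3125/256)^N.
The square-root prefactors combine to sqrt(2π·5N) / (sqrt(2π N)·sqrt(2π·4N)) = sqrt(5 / (2π·4·N)) = sqrt(5/(8π·21n)).
Substituting N = 21n: C(105n, 21n) ~ (3125/256)^(21n) · sqrt(5/(8π·21n)).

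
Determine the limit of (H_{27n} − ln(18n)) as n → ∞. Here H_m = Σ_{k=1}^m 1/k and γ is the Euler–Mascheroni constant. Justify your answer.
lim = ln(3/2) + γ

By Euler-Maclaurin, H_m = ln m + γ + O(1/m). So
  H_{27n} − ln(18n) = ln(27n) + γ − ln(18n) + O(1/n)
                       = ln(27/18) + γ + O(1/n).
Hence the limit is ln(27/18) + γ (= ln(3/2)).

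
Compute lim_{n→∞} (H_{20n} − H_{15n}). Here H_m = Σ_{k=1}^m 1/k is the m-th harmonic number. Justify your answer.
lim = ln(20/15) = ln(4/3)

Euler-Maclaurin gives H_m = ln m + γ + 1/(2m) + O(1/m^2). The γ and O(1/m) terms cancel in the difference:
  H_{20n} − H_{15n} = ln(20n) − ln(15n) + O(1/n) = ln(20/15) + O(1/n).
Hence the limit is ln(20/15) = ln(4/3).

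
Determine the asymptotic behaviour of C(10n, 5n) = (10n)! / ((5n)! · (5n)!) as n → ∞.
C(10n, 5n) ~ (4)^(5n) · sqrt(1/(π·5n))

Write N = 5n. Apply Stirling to each factorial:
  (2N)! ~ sqrt(2π·2N) · (2N/e)^(2N),
  N! ~ sqrt(2π N) · (N/e)^N,
  (1N)! ~ sqrt(2π·1N) · (1N/e)^(1N).
The exponential factors combine to (2N)^(2N) / (N^N · (1N)^(1N)) = 2^(2N)/1^(1N) = (2^2/1^1)^N = (4)^N.
The square-root prefactors combine to sqrt(2π·2N) / (sqrt(2π N)·sqrt(2π·1N)) = sqrt(2 / (2π·1·N)) = sqrt(1/(π·5n)).
Substituting N = 5n: C(10n, 5n) ~ (4)^(5n) · sqrt(1/(π·5n)).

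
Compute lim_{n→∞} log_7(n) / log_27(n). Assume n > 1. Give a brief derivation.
lim = ln(27) / ln(7) = log_7(27)

Change of base: log_7(n) = ln n / ln 7 and log_27(n) = ln n / ln 27. The ratio is (ln n / ln 7) · (ln 27 / ln n) = ln 27 / ln 7, a constant independent of n. So the limit is ln 27 / ln 7 = log_7(27).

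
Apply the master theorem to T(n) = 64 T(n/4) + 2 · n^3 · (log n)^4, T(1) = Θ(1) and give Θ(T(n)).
T(n) = Θ(n^3 · (log n)^5)

Here log_4 64 = 3 and f(n) = 2 · n^3 · (log n)^4 = Θ(n^(log_4 64) · (log n)^4). This is the extended Case 2 of the master theorem (f matches the critical exponent up to log factors), giving T(n) = Θ(n^(log_4 64) · (log n)^(4+1)) = Θ(n^3 · (log n)^5).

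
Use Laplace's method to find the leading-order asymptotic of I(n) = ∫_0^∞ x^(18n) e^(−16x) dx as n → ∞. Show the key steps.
I(n) ~ (sqrt(2π·18n) / 16) · (18n/(16e))^(18n)

Write the integrand as exp(18n ln x − 16x) and set f(x) = 18n ln x − 16x. Then f'(x) = 18n/x − 16 = 0 at x* = 18n/16, and f''(x*) = −18n/x*^2 = −16^2/(18n). Laplace's method (interior maximum) gives
  I(n) ~ e^(f(x*)) · sqrt(2π / |f''(x*)|)
        = exp(18n ln(18n/16) − 18n) · sqrt(2π · 18n / 16^2)
        = (18n/16)^(18n) e^(−18n) · sqrt(2π·18n) / 16
        = (sqrt(2π·18n) / 16) · (18n/(16e))^(18n).
This matches Γ(18n+1)/16^(18n+1) with Stirling applied to Γ.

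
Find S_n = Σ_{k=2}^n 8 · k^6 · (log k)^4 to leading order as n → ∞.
S_n ~ 8 · n^7 · (log n)^4 / 7

By integral comparison, S_n = ∫_1^n 8 · x^6 · (log x)^4 dx + O(n^6 · (log n)^4). For the integral, the leading term of ∫_1^n x^6 (log x)^4 dx is n^7/7 · (log n)^4 (by repeated integration by parts; each step lowers the log-exponent and produces a relatively O(1/log n) correction). Hence S_n ~ 8 · n^7 · (log n)^4 / 7.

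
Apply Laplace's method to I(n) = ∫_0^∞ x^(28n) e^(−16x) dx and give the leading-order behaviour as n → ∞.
I(n) ~ (sqrt(2π·28n) / 16) · (28n/(16e))^(28n)

Write the integrand as exp(28n ln x − 16x) and set f(x) = 28n ln x − 16x. Then f'(x) = 28n/x − 16 = 0 at x* = 28n/16, and f''(x*) = −28n/x*^2 = −16^2/(28n). Laplace's method (interior maximum) gives
  I(n) ~ e^(f(x*)) · sqrt(2π / |f''(x*)|)
        = exp(28n ln(28n/16) − 28n) · sqrt(2π · 28n / 16^2)
        = (28n/16)^(28n) e^(−28n) · sqrt(2π·28n) / 16
        = (sqrt(2π·28n) / 16) · (28n/(16e))^(28n).
This matches Γ(28n+1)/16^(28n+1) with Stirling applied to Γ.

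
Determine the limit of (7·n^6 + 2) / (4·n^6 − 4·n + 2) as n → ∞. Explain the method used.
lim = 7/4

For large n the leading n^6 terms dominate both numerator and denominator. Dividing top and bottom by n^6, every other term tends to 0, leaving 7/4.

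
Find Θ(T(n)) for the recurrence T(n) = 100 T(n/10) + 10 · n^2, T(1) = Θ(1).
T(n) = Θ(n^2 log n)

log_10 100 = 2, and f(n) = 10 · n^2 = Θ(n^(log_10 100)). This is Case 2 of the master theorem: T(n) = Θ(f(n) · log n) = Θ(n^2 log n).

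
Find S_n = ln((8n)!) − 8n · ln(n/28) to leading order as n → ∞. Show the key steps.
S_n ~ 8n · (ln 224 − 1) + O(ln n)

Stirling: ln((8n)!) = 8n ln(8n) − 8n + O(ln n).
  S_n = 8n ln(8n) − 8n − 8n ln(n/28) + O(ln n)
      = 8n ln(8n) − 8n ln n + 8n ln 28 − 8n + O(ln n)
      = 8n ln 8 + 8n ln 28 − 8n + O(ln n)
      = 8n (ln 224 − 1) + O(ln n).
Numerically ln(224) − 1 ≈ 4.4116.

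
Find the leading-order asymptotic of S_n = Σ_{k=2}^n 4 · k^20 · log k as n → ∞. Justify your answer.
S_n ~ 4 · n^21 log n / 21 − 4 · n^21 / 441

By integral comparison, S_n = ∫_1^n 4 · x^20 · log x dx + O(n^20 · log n). For the integral, ∫ x^20 log x dx = n^21 log n / 21 − n^21/441 (integration by parts). Hence S_n ~ 4 · n^21 log n / 21 − 4 · n^21 / 441.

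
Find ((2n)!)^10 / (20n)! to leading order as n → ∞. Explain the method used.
((2n)!)^10/(20n)! ~ ((2π·2n)^(9/2) / sqrt(10)) · 10^(−10·2n)  →  0

Write N = 2n. Stirling: N! ~ sqrt(2π N)(N/e)^N and (10N)! ~ sqrt(2π·10N)·(10N/e)^(10N).
  (N!)^10/(10N)! ~ (2π N)^(10/2) (N/e)^(10N) / [sqrt(2π·10N) (10N/e)^(10N)]
     = (2π N)^(10/2) / sqrt(2π·10N) · (N/(10N))^(10N)
     = (2π N)^((10−1)/2) / sqrt(10) · 10^(−10N).
Since 10^10 > 1, the factor 10^(−10N) decays exponentially, so the ratio → 0. Substituting N = 2n gives the stated form.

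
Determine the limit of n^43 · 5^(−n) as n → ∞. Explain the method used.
lim = 0

Exponentials with base > 1 dominate every fixed polynomial: for any fixed c, n^c / 5^n → 0 as n → ∞ (e.g. by the ratio test, or by writing 5^n = e^(n ln 5) and noting e^(n ln 5) / n^c → ∞). Hence n^43 · 5^(−n) = n^43 / 5^n → 0.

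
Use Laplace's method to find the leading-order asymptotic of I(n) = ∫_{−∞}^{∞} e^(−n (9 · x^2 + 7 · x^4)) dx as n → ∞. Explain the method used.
I(n) ~ sqrt(π/(9n))

φ(x) = 9 · x^2 + 7 · x^4 has its unique global minimum at x* = 0 (since φ'(x) = 18x + 28x^3 = 0 only at x = 0 for real x with both coefficients positive, and φ → ∞ as |x| → ∞). At x* = 0, φ(0) = 0 and φ''(0) = 18. Laplace's method then gives
  I(n) ~ sqrt(2π / (n · φ''(0))) · e^(−n φ(0)) = sqrt(2π / (18n)) = sqrt(π/(9n)).
The 7 · x^4 term contributes only at subleading order (an O(1/n) relative correction).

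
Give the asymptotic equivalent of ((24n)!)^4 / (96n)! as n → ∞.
((24n)!)^4/(96n)! ~ ((2π·24n)^(3/2) / 2) · 4^(−4·24n)  →  0

Write N = 24n. Stirling: N! ~ sqrt(2π N)(N/e)^N and (4N)! ~ sqrt(2π·4N)·(4N/e)^(4N).
  (N!)^4/(4N)! ~ (2π N)^(4/2) (N/e)^(4N) / [sqrt(2π·4N) (4N/e)^(4N)]
     = (2π N)^(4/2) / sqrt(2π·4N) · (N/(4N))^(4N)
     = (2π N)^((4−1)/2) / 2 · 4^(−4N).
Since 4^4 > 1, the factor 4^(−4N) decays exponentially, so the ratio → 0. Substituting N = 24n gives the stated form.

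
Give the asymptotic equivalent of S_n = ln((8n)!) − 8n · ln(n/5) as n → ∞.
S_n ~ 8n · (ln 40 − 1) + O(ln n)

Stirling: ln((8n)!) = 8n ln(8n) − 8n + O(ln n).
  S_n = 8n ln(8n) − 8n − 8n ln(n/5) + O(ln n)
      = 8n ln(8n) − 8n ln n + 8n ln 5 − 8n + O(ln n)
      = 8n ln 8 + 8n ln 5 − 8n + O(ln n)
      = 8n (ln 40 − 1) + O(ln n).
Numerically ln(40) − 1 ≈ 2.6889.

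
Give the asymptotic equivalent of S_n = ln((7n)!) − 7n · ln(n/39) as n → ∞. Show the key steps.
S_n ~ 7n · (ln 273 − 1) + O(ln n)

Stirling: ln((7n)!) = 7n ln(7n) − 7n + O(ln n).
  S_n = 7n ln(7n) − 7n − 7n ln(n/39) + O(ln n)
      = 7n ln(7n) − 7n ln n + 7n ln 39 − 7n + O(ln n)
      = 7n ln 7 + 7n ln 39 − 7n + O(ln n)
      = 7n (ln 273 − 1) + O(ln n).
Numerically ln(273) − 1 ≈ 4.6095.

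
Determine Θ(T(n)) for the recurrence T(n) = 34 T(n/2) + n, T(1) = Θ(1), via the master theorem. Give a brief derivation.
T(n) = Θ(n^(log_2 34))

Master theorem: compare f(n) = n to n^(log_2 34) where log_2 34 ≈ 5.087. Since 1 < log_2 34, we have f(n) = O(n^(log_2 34 − ε)) for some ε > 0 — Case 1. Hence T(n) = Θ(n^(log_2 34)).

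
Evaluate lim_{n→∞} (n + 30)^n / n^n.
lim = e^30

Rewrite as (1 + 30/n)^(n). By the standard limit (1 + x/n)^n → e^x, we have (1 + 30/n)^n → e^30, and raising to the 1st power gives e^30.
More precisely, ln[(1 + 30/n)^(n)] = n · ln(1 + 30/n) = n · (30/n + O(1/n^2)) = 30 + O(1/n) → 30.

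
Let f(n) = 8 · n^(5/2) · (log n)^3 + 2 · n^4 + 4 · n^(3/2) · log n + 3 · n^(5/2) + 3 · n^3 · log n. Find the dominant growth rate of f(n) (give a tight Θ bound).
f(n) ∈ Θ(n^4)

Compare the terms by growth order. For large n, n^a · (log n)^b dominates n^a' · (log n)^b' iff a > a', or (a = a' and b > b'). Ranking the 5 terms shows the dominant one is 2 · n^4. Hence f(n) ∈ Θ(n^4).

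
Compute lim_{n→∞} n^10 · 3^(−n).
lim = 0

Exponentials with base > 1 dominate every fixed polynomial: for any fixed c, n^c / 3^n → 0 as n → ∞ (e.g. by the ratio test, or by writing 3^n = e^(n ln 3) and noting e^(n ln 3) / n^c → ∞). Hence n^10 · 3^(−n) = n^10 / 3^n → 0.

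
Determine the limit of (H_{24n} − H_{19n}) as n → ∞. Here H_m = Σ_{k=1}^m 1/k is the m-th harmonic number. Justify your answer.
lim = ln(24/19)

Euler-Maclaurin gives H_m = ln m + γ + 1/(2m) + O(1/m^2). The γ and O(1/m) terms cancel in the difference:
  H_{24n} − H_{19n} = ln(24n) − ln(19n) + O(1/n) = ln(24/19) + O(1/n).
Hence the limit is ln(24/19).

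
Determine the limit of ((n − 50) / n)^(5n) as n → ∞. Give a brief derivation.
lim = e^(−250)

Rewrite as (1 − 50/n)^(5n). By the standard limit (1 + x/n)^n → e^x, we have (1 − 50/n)^n → e^(−50), and raising to the 5th power gives e^(−250).
More precisely, ln[(1 − 50/n)^(5n)] = 5n · ln(1 − 50/n) = 5n · (-50/n + O(1/n^2)) = -250 + O(1/n) → -250.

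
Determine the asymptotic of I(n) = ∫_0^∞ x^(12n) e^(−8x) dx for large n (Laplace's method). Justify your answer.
I(n) ~ (sqrt(2π·12n) / 8) · (12n/(8e))^(12n)

Write the integrand as exp(12n ln x − 8x) and set f(x) = 12n ln x − 8x. Then f'(x) = 12n/x − 8 = 0 at x* = 12n/8, and f''(x*) = −12n/x*^2 = −8^2/(12n). Laplace's method (interior maximum) gives
  I(n) ~ e^(f(x*)) · sqrt(2π / |f''(x*)|)
        = exp(12n ln(12n/8) − 12n) · sqrt(2π · 12n / 8^2)
        = (12n/8)^(12n) e^(−12n) · sqrt(2π·12n) / 8
        = (sqrt(2π·12n) / 8) · (12n/(8e))^(12n).
This matches Γ(12n+1)/8^(12n+1) with Stirling applied to Γ.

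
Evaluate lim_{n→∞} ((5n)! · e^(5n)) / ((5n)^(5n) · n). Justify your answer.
lim = 0

Stirling: (5n)! ~ sqrt(2π·5n) · (5n/e)^(5n). Hence
  (5n)! · e^(5n) / (5n)^(5n) ~ sqrt(2π·5n).
Dividing by n: sqrt(2π·5n) / n = sqrt(2π·5) · n^((1−2)/2), so the expression behaves like sqrt(2π·5) · n^((1−2)/2) → 0.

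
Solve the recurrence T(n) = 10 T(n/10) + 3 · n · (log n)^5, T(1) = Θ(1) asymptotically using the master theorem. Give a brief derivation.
T(n) = Θ(n · (log n)^6)

Here log_10 10 = 1 and f(n) = 3 · n · (log n)^5 = Θ(n^(log_10 10) · (log n)^5). This is the extended Case 2 of the master theorem (f matches the critical exponent up to log factors), giving T(n) = Θ(n^(log_10 10) · (log n)^(5+1)) = Θ(n · (log n)^6).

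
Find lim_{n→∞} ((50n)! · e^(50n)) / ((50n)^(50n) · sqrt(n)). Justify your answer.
lim = sqrt(2π·50)

Stirling: (50n)! ~ sqrt(2π·50n) · (50n/e)^(50n). Hence
  (50n)! · e^(50n) / (50n)^(50n) ~ sqrt(2π·50n).
Dividing by sqrt(n): sqrt(2π·50n) / sqrt(n) = sqrt(2π·50) · n^((1−1)/2), so the limit is sqrt(2π·50).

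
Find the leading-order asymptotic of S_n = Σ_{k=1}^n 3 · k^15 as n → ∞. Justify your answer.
S_n ~ 3 · n^16 / 16

By integral comparison (Euler-Maclaurin), Σ_{k=1}^n 3 · k^15 = 3 · ∫_0^n x^15 dx + O(n^15) = 3 · n^16/16 + O(n^15). (Equivalently, Faulhaber's formula gives the same leading term.)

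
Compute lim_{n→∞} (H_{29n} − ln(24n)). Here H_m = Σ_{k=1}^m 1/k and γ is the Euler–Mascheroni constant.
lim = ln(29/24) + γ

By Euler-Maclaurin, H_m = ln m + γ + O(1/m). So
  H_{29n} − ln(24n) = ln(29n) + γ − ln(24n) + O(1/n)
                       = ln(29/24) + γ + O(1/n).
Hence the limit is ln(29/24) + γ.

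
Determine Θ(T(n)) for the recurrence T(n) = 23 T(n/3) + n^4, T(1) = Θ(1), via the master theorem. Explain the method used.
T(n) = Θ(n^4)

log_3 23 ≈ 2.854. f(n) = n^4 dominates n^(log_3 23) since 4 > 2.854, and the regularity condition a·f(n/b) = 23·(n/3)^4 = (23/81)·n^4 ≤ c·f(n) holds with c = 23/81 ≈ 0.284 < 1. So this is Case 3: T(n) = Θ(f(n)) = Θ(n^4).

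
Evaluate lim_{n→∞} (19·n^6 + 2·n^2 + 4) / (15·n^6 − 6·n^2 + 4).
lim = 19/15

For large n the leading n^6 terms dominate both numerator and denominator. Dividing top and bottom by n^6, every other term tends to 0, leaving 19/15.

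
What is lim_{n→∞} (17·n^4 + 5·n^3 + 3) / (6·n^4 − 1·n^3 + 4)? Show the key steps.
lim = 17/6

For large n the leading n^4 terms dominate both numerator and denominator. Dividing top and bottom by n^4, every other term tends to 0, leaving 17/6.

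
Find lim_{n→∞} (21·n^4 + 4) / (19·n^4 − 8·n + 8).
lim = 21/19

For large n the leading n^4 terms dominate both numerator and denominator. Dividing top and bottom by n^4, every other term tends to 0, leaving 21/19.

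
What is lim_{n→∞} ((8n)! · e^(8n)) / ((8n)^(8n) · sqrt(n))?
lim = sqrt(2π·8)

Stirling: (8n)! ~ sqrt(2π·8n) · (8n/e)^(8n). Hence
  (8n)! · e^(8n) / (8n)^(8n) ~ sqrt(2π·8n).
Dividing by sqrt(n): sqrt(2π·8n) / sqrt(n) = sqrt(2π·8) · n^((1−1)/2), so the limit is sqrt(2π·8).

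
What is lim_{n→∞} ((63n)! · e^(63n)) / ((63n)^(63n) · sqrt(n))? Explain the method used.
lim = sqrt(2π·63)

Stirling: (63n)! ~ sqrt(2π·63n) · (63n/e)^(63n). Hence
  (63n)! · e^(63n) / (63n)^(63n) ~ sqrt(2π·63n).
Dividing by sqrt(n): sqrt(2π·63n) / sqrt(n) = sqrt(2π·63) · n^((1−1)/2), so the limit is sqrt(2π·63).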